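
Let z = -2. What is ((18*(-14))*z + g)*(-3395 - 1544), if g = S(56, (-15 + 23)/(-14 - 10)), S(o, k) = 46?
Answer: -2716450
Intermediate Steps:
g = 46
((18*(-14))*z + g)*(-3395 - 1544) = ((18*(-14))*(-2) + 46)*(-3395 - 1544) = (-252*(-2) + 46)*(-4939) = (504 + 46)*(-4939) = 550*(-4939) = -2716450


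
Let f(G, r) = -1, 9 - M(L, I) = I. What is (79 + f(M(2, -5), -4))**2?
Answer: 6084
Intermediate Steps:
M(L, I) = 9 - I
(79 + f(M(2, -5), -4))**2 = (79 - 1)**2 = 78**2 = 6084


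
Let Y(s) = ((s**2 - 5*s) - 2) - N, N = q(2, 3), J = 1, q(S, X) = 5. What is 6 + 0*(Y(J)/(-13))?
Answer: 6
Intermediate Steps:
N = 5
Y(s) = -7 + s**2 - 5*s (Y(s) = ((s**2 - 5*s) - 2) - 1*5 = (-2 + s**2 - 5*s) - 5 = -7 + s**2 - 5*s)
6 + 0*(Y(J)/(-13)) = 6 + 0*((-7 + 1**2 - 5*1)/(-13)) = 6 + 0*((-7 + 1 - 5)*(-1/13)) = 6 + 0*(-11*(-1/13)) = 6 + 0*(11/13) = 6 + 0 = 6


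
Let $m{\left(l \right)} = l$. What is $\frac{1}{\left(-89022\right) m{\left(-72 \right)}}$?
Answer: $\frac{1}{6409584} \approx 1.5602 \cdot 10^{-7}$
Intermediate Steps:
$\frac{1}{\left(-89022\right) m{\left(-72 \right)}} = \frac{1}{\left(-89022\right) \left(-72\right)} = \left(- \frac{1}{89022}\right) \left(- \frac{1}{72}\right) = \frac{1}{6409584}$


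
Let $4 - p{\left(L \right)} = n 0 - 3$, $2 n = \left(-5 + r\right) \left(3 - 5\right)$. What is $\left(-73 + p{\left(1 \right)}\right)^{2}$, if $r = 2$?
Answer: $4356$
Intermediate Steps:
$n = 3$ ($n = \frac{\left(-5 + 2\right) \left(3 - 5\right)}{2} = \frac{\left(-3\right) \left(-2\right)}{2} = \frac{1}{2} \cdot 6 = 3$)
$p{\left(L \right)} = 7$ ($p{\left(L \right)} = 4 - \left(3 \cdot 0 - 3\right) = 4 - \left(0 - 3\right) = 4 - -3 = 4 + 3 = 7$)
$\left(-73 + p{\left(1 \right)}\right)^{2} = \left(-73 + 7\right)^{2} = \left(-66\right)^{2} = 4356$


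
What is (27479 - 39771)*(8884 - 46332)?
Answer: 460310816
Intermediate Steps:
(27479 - 39771)*(8884 - 46332) = -12292*(-37448) = 460310816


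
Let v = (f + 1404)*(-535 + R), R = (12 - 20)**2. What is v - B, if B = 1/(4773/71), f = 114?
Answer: -3412590065/4773 ≈ -7.1498e+5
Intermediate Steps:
R = 64 (R = (-8)**2 = 64)
B = 71/4773 (B = 1/(4773*(1/71)) = 1/(4773/71) = 71/4773 ≈ 0.014875)
v = -714978 (v = (114 + 1404)*(-535 + 64) = 1518*(-471) = -714978)
v - B = -714978 - 1*71/4773 = -714978 - 71/4773 = -3412590065/4773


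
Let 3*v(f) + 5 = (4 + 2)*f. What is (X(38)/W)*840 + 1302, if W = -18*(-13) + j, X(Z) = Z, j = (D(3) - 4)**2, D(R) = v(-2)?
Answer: 589182/421 ≈ 1399.5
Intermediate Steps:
v(f) = -5/3 + 2*f (v(f) = -5/3 + ((4 + 2)*f)/3 = -5/3 + (6*f)/3 = -5/3 + 2*f)
D(R) = -17/3 (D(R) = -5/3 + 2*(-2) = -5/3 - 4 = -17/3)
j = 841/9 (j = (-17/3 - 4)**2 = (-29/3)**2 = 841/9 ≈ 93.444)
W = 2947/9 (W = -18*(-13) + 841/9 = 234 + 841/9 = 2947/9 ≈ 327.44)
(X(38)/W)*840 + 1302 = (38/(2947/9))*840 + 1302 = (38*(9/2947))*840 + 1302 = (342/2947)*840 + 1302 = 41040/421 + 1302 = 589182/421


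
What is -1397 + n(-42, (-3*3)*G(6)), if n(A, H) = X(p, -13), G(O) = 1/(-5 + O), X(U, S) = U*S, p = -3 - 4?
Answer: -1306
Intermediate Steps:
p = -7
X(U, S) = S*U
n(A, H) = 91 (n(A, H) = -13*(-7) = 91)
-1397 + n(-42, (-3*3)*G(6)) = -1397 + 91 = -1306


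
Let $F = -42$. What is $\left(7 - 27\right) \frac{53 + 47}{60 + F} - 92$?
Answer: $- \frac{1828}{9} \approx -203.11$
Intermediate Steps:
$\left(7 - 27\right) \frac{53 + 47}{60 + F} - 92 = \left(7 - 27\right) \frac{53 + 47}{60 - 42} - 92 = \left(7 - 27\right) \frac{100}{18} - 92 = - 20 \cdot 100 \cdot \frac{1}{18} - 92 = \left(-20\right) \frac{50}{9} - 92 = - \frac{1000}{9} - 92 = - \frac{1828}{9}$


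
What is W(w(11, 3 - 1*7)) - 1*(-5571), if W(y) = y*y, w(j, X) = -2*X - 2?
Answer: 5607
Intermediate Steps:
w(j, X) = -2 - 2*X
W(y) = y²
W(w(11, 3 - 1*7)) - 1*(-5571) = (-2 - 2*(3 - 1*7))² - 1*(-5571) = (-2 - 2*(3 - 7))² + 5571 = (-2 - 2*(-4))² + 5571 = (-2 + 8)² + 5571 = 6² + 5571 = 36 + 5571 = 5607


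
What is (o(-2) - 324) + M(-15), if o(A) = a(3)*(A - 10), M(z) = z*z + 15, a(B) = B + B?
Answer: -156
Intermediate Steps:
a(B) = 2*B
M(z) = 15 + z² (M(z) = z² + 15 = 15 + z²)
o(A) = -60 + 6*A (o(A) = (2*3)*(A - 10) = 6*(-10 + A) = -60 + 6*A)
(o(-2) - 324) + M(-15) = ((-60 + 6*(-2)) - 324) + (15 + (-15)²) = ((-60 - 12) - 324) + (15 + 225) = (-72 - 324) + 240 = -396 + 240 = -156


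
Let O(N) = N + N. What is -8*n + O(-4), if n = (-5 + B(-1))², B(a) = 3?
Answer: -40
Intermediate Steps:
O(N) = 2*N
n = 4 (n = (-5 + 3)² = (-2)² = 4)
-8*n + O(-4) = -8*4 + 2*(-4) = -32 - 8 = -40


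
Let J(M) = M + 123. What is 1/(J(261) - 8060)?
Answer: -1/7676 ≈ -0.00013028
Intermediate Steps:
J(M) = 123 + M
1/(J(261) - 8060) = 1/((123 + 261) - 8060) = 1/(384 - 8060) = 1/(-7676) = -1/7676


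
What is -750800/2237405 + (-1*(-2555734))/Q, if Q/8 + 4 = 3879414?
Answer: -1758307619373/6943849064840 ≈ -0.25322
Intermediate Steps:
Q = 31035280 (Q = -32 + 8*3879414 = -32 + 31035312 = 31035280)
-750800/2237405 + (-1*(-2555734))/Q = -750800/2237405 - 1*(-2555734)/31035280 = -750800*1/2237405 + 2555734*(1/31035280) = -150160/447481 + 1277867/15517640 = -1758307619373/6943849064840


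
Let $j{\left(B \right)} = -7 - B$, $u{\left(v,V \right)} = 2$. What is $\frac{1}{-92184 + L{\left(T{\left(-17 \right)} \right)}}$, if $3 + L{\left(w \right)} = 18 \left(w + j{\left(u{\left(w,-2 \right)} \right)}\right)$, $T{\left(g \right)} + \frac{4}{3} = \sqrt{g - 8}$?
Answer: $- \frac{30791}{2844259743} - \frac{10 i}{948086581} \approx -1.0826 \cdot 10^{-5} - 1.0548 \cdot 10^{-8} i$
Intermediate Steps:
$T{\left(g \right)} = - \frac{4}{3} + \sqrt{-8 + g}$ ($T{\left(g \right)} = - \frac{4}{3} + \sqrt{g - 8} = - \frac{4}{3} + \sqrt{-8 + g}$)
$L{\left(w \right)} = -165 + 18 w$ ($L{\left(w \right)} = -3 + 18 \left(w - 9\right) = -3 + 18 \left(-9 + w\right) = -3 + \left(-162 + 18 w\right) = -165 + 18 w$)
$\frac{1}{-92184 + L{\left(T{\left(-17 \right)} \right)}} = \frac{1}{-92184 - \left(165 - 18 \left(- \frac{4}{3} + \sqrt{-8 - 17}\right)\right)} = \frac{1}{-92184 - \left(165 - 18 \left(- \frac{4}{3} + \sqrt{-25}\right)\right)} = \frac{1}{-92184 - \left(165 - 18 \left(- \frac{4}{3} + 5 i\right)\right)} = \frac{1}{-92184 - \left(189 - 90 i\right)} = \frac{1}{-92373 + 90 i} = \frac{-92373 - 90 i}{8532779229}$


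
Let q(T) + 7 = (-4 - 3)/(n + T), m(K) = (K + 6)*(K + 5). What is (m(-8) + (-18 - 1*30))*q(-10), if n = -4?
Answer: 273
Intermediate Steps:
m(K) = (5 + K)*(6 + K) (m(K) = (6 + K)*(5 + K) = (5 + K)*(6 + K))
q(T) = -7 - 7/(-4 + T) (q(T) = -7 + (-4 - 3)/(-4 + T) = -7 - 7/(-4 + T))
(m(-8) + (-18 - 1*30))*q(-10) = ((30 + (-8)² + 11*(-8)) + (-18 - 1*30))*(7*(3 - 1*(-10))/(-4 - 10)) = ((30 + 64 - 88) + (-18 - 30))*(7*(3 + 10)/(-14)) = (6 - 48)*(7*(-1/14)*13) = -42*(-13/2) = 273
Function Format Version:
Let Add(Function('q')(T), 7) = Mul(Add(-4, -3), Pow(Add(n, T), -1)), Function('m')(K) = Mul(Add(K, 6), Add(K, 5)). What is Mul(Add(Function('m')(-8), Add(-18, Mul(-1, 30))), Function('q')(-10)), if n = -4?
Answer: 273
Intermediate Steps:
Function('m')(K) = Mul(Add(5, K), Add(6, K)) (Function('m')(K) = Mul(Add(6, K), Add(5, K)) = Mul(Add(5, K), Add(6, K)))
Function('q')(T) = Add(-7, Mul(-7, Pow(Add(-4, T), -1))) (Function('q')(T) = Add(-7, Mul(Add(-4, -3), Pow(Add(-4, T), -1))) = Add(-7, Mul(-7, Pow(Add(-4, T), -1))))
Mul(Add(Function('m')(-8), Add(-18, Mul(-1, 30))), Function('q')(-10)) = Mul(Add(Add(30, Pow(-8, 2), Mul(11, -8)), Add(-18, Mul(-1, 30))), Mul(7, Pow(Add(-4, -10), -1), Add(3, Mul(-1, -10)))) = Mul(Add(Add(30, 64, -88), Add(-18, -30)), Mul(7, Pow(-14, -1), Add(3, 10))) = Mul(Add(6, -48), Mul(7, Rational(-1, 14), 13)) = Mul(-42, Rational(-13, 2)) = 273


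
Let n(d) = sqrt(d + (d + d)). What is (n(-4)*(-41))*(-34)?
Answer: 2788*I*sqrt(3) ≈ 4829.0*I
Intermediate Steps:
n(d) = sqrt(3)*sqrt(d) (n(d) = sqrt(d + 2*d) = sqrt(3*d) = sqrt(3)*sqrt(d))
(n(-4)*(-41))*(-34) = ((sqrt(3)*sqrt(-4))*(-41))*(-34) = ((sqrt(3)*(2*I))*(-41))*(-34) = ((2*I*sqrt(3))*(-41))*(-34) = -82*I*sqrt(3)*(-34) = 2788*I*sqrt(3)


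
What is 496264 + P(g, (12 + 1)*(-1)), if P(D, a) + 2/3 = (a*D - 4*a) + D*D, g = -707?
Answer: 3016066/3 ≈ 1.0054e+6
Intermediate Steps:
P(D, a) = -⅔ + D² - 4*a + D*a (P(D, a) = -⅔ + ((a*D - 4*a) + D*D) = -⅔ + ((D*a - 4*a) + D²) = -⅔ + ((-4*a + D*a) + D²) = -⅔ + (D² - 4*a + D*a) = -⅔ + D² - 4*a + D*a)
496264 + P(g, (12 + 1)*(-1)) = 496264 + (-⅔ + (-707)² - 4*(12 + 1)*(-1) - 707*(12 + 1)*(-1)) = 496264 + (-⅔ + 499849 - 52*(-1) - 9191*(-1)) = 496264 + (-⅔ + 499849 - 4*(-13) - 707*(-13)) = 496264 + (-⅔ + 499849 + 52 + 9191) = 496264 + 1527274/3 = 3016066/3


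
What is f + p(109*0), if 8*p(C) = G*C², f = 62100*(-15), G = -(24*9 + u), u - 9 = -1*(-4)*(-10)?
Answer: -931500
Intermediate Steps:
u = -31 (u = 9 - 1*(-4)*(-10) = 9 + 4*(-10) = 9 - 40 = -31)
G = -185 (G = -(24*9 - 31) = -(216 - 31) = -1*185 = -185)
f = -931500
p(C) = -185*C²/8 (p(C) = (-185*C²)/8 = -185*C²/8)
f + p(109*0) = -931500 - 185*(109*0)²/8 = -931500 - 185/8*0² = -931500 - 185/8*0 = -931500 + 0 = -931500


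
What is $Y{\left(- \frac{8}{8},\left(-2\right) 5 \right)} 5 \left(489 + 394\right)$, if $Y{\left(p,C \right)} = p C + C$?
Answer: $0$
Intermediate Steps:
$Y{\left(p,C \right)} = C + C p$ ($Y{\left(p,C \right)} = C p + C = C + C p$)
$Y{\left(- \frac{8}{8},\left(-2\right) 5 \right)} 5 \left(489 + 394\right) = \left(-2\right) 5 \left(1 - \frac{8}{8}\right) 5 \left(489 + 394\right) = - 10 \left(1 - 1\right) 5 \cdot 883 = \left(-10\right) 0 \cdot 5 \cdot 883 = 0 \cdot 5 \cdot 883 = 0 \cdot 883 = 0$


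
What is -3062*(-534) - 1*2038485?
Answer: -403377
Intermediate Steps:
-3062*(-534) - 1*2038485 = 1635108 - 2038485 = -403377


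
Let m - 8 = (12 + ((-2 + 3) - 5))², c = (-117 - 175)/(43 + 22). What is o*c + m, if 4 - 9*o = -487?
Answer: -101252/585 ≈ -173.08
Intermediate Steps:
c = -292/65 ≈ -4.4923
o = 491/9 (o = 4/9 - ⅑*(-487) = 4/9 + 487/9 = 491/9 ≈ 54.556)
m = 72 (m = 8 + (12 + ((-2 + 3) - 5))² = 8 + (12 + (1 - 5))² = 8 + (12 - 4)² = 8 + 8² = 8 + 64 = 72)
o*c + m = (491/9)*(-292/65) + 72 = -143372/585 + 72 = -101252/585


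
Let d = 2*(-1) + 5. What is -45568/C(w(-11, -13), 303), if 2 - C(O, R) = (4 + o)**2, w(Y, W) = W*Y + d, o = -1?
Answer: 45568/7 ≈ 6509.7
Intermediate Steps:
d = 3 (d = -2 + 5 = 3)
w(Y, W) = 3 + W*Y (w(Y, W) = W*Y + 3 = 3 + W*Y)
C(O, R) = -7 (C(O, R) = 2 - (4 - 1)**2 = 2 - 1*3**2 = 2 - 1*9 = 2 - 9 = -7)
-45568/C(w(-11, -13), 303) = -45568/(-7) = -45568*(-1/7) = 45568/7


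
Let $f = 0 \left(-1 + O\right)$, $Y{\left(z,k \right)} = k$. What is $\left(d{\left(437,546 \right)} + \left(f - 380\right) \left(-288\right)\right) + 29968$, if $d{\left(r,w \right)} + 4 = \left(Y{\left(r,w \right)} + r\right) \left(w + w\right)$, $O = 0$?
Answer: $1212840$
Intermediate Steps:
$f = 0$ ($f = 0 \left(-1 + 0\right) = 0 \left(-1\right) = 0$)
$d{\left(r,w \right)} = -4 + 2 w \left(r + w\right)$ ($d{\left(r,w \right)} = -4 + \left(w + r\right) \left(w + w\right) = -4 + \left(r + w\right) 2 w = -4 + 2 w \left(r + w\right)$)
$\left(d{\left(437,546 \right)} + \left(f - 380\right) \left(-288\right)\right) + 29968 = \left(\left(-4 + 2 \cdot 546^{2} + 2 \cdot 437 \cdot 546\right) + \left(0 - 380\right) \left(-288\right)\right) + 29968 = \left(\left(-4 + 2 \cdot 298116 + 477204\right) - -109440\right) + 29968 = \left(\left(-4 + 596232 + 477204\right) + 109440\right) + 29968 = \left(1073432 + 109440\right) + 29968 = 1182872 + 29968 = 1212840$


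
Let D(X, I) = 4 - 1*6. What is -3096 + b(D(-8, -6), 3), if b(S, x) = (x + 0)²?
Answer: -3087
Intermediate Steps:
D(X, I) = -2 (D(X, I) = 4 - 6 = -2)
b(S, x) = x²
-3096 + b(D(-8, -6), 3) = -3096 + 3² = -3096 + 9 = -3087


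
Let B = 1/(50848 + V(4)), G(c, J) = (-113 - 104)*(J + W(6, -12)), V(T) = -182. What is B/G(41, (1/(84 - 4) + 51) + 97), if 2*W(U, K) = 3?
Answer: -40/65752738821 ≈ -6.0834e-10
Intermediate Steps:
W(U, K) = 3/2 (W(U, K) = (1/2)*3 = 3/2)
G(c, J) = -651/2 - 217*J (G(c, J) = (-113 - 104)*(J + 3/2) = -217*(3/2 + J) = -651/2 - 217*J)
B = 1/50666 (B = 1/(50848 - 182) = 1/50666 ≈ 1.9737e-5)
B/G(41, (1/(84 - 4) + 51) + 97) = 1/(50666*(-651/2 - 217*((1/(84 - 4) + 51) + 97))) = 1/(50666*(-651/2 - 217*((1/80 + 51) + 97))) = 1/(50666*(-651/2 - 217*(4081/80 + 97))) = 1/(50666*(-651/2 - 217*11841/80)) = 1/(50666*(-651/2 - 2569497/80)) = 1/(50666*(-2595537/80)) = (1/50666)*(-80/2595537) = -40/65752738821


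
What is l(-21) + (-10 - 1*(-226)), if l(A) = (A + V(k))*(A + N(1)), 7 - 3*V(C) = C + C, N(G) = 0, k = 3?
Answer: 650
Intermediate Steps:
V(C) = 7/3 - 2*C/3 (V(C) = 7/3 - (C + C)/3 = 7/3 - 2*C/3)
l(A) = A*(⅓ + A) (l(A) = (A + (7/3 - ⅔*3))*(A + 0) = (A + (7/3 - 2))*A = (A + ⅓)*A = (⅓ + A)*A = A*(⅓ + A))
l(-21) + (-10 - 1*(-226)) = -21*(⅓ - 21) + (-10 - 1*(-226)) = -21*(-62/3) + (-10 + 226) = 434 + 216 = 650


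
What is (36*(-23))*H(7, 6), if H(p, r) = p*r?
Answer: -34776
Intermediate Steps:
(36*(-23))*H(7, 6) = (36*(-23))*(7*6) = -828*42 = -34776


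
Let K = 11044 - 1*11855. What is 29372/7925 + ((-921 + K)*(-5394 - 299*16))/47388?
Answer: 35274031534/93887475 ≈ 375.71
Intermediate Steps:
K = -811 (K = 11044 - 11855 = -811)
29372/7925 + ((-921 + K)*(-5394 - 299*16))/47388 = 29372/7925 + ((-921 - 811)*(-5394 - 299*16))/47388 = 29372*(1/7925) - 1732*(-5394 - 4784)*(1/47388) = 29372/7925 - 1732*(-10178)*(1/47388) = 29372/7925 + 17628296*(1/47388) = 29372/7925 + 4407074/11847 = 35274031534/93887475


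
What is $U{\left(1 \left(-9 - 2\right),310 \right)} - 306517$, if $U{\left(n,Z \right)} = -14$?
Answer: $-306531$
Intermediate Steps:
$U{\left(1 \left(-9 - 2\right),310 \right)} - 306517 = -14 - 306517 = -306531$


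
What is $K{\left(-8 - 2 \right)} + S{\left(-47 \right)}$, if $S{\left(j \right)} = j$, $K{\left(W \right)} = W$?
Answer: $-57$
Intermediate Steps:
$K{\left(-8 - 2 \right)} + S{\left(-47 \right)} = \left(-8 - 2\right) - 47 = -10 - 47 = -57$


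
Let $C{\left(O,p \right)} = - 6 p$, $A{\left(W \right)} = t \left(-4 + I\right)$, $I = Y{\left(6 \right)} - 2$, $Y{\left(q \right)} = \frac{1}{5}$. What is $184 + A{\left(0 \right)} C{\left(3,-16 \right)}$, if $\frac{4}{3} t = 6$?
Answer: $- \frac{11608}{5} \approx -2321.6$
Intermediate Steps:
$Y{\left(q \right)} = \frac{1}{5}$
$I = - \frac{9}{5}$ ($I = \frac{1}{5} - 2 = - \frac{9}{5} \approx -1.8$)
$t = \frac{9}{2}$ ($t = \frac{3}{4} \cdot 6 = \frac{9}{2} \approx 4.5$)
$A{\left(W \right)} = - \frac{261}{10}$ ($A{\left(W \right)} = \frac{9 \left(-4 - \frac{9}{5}\right)}{2} = \frac{9}{2} \left(- \frac{29}{5}\right) = - \frac{261}{10}$)
$184 + A{\left(0 \right)} C{\left(3,-16 \right)} = 184 - \frac{261 \left(\left(-6\right) \left(-16\right)\right)}{10} = 184 - \frac{12528}{5} = - \frac{11608}{5}$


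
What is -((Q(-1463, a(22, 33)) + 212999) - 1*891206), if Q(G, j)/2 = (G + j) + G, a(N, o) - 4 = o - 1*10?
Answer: 684005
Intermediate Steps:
a(N, o) = -6 + o (a(N, o) = 4 + (o - 1*10) = 4 + (o - 10) = 4 + (-10 + o) = -6 + o)
Q(G, j) = 2*j + 4*G (Q(G, j) = 2*((G + j) + G) = 2*(j + 2*G) = 2*j + 4*G)
-((Q(-1463, a(22, 33)) + 212999) - 1*891206) = -(((2*(-6 + 33) + 4*(-1463)) + 212999) - 1*891206) = -(((2*27 - 5852) + 212999) - 891206) = -(((54 - 5852) + 212999) - 891206) = -((-5798 + 212999) - 891206) = -(207201 - 891206) = -1*(-684005) = 684005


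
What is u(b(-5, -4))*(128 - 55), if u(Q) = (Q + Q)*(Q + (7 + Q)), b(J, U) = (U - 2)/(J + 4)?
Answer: 16644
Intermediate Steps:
b(J, U) = (-2 + U)/(4 + J)
u(Q) = 2*Q*(7 + 2*Q) (u(Q) = (2*Q)*(7 + 2*Q) = 2*Q*(7 + 2*Q))
u(b(-5, -4))*(128 - 55) = (2*((-2 - 4)/(4 - 5))*(7 + 2*((-2 - 4)/(4 - 5))))*(128 - 55) = (2*(-6/(-1))*(7 + 2*(-6/(-1))))*73 = (2*(-1*(-6))*(7 + 2*(-1*(-6))))*73 = (2*6*(7 + 2*6))*73 = (2*6*(7 + 12))*73 = (2*6*19)*73 = 228*73 = 16644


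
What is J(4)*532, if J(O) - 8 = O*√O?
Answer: 8512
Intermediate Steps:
J(O) = 8 + O^(3/2) (J(O) = 8 + O*√O = 8 + O^(3/2))
J(4)*532 = (8 + 4^(3/2))*532 = (8 + 8)*532 = 16*532 = 8512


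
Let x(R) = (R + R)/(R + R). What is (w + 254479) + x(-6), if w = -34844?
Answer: 219636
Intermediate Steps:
x(R) = 1 (x(R) = (2*R)/((2*R)) = (2*R)*(1/(2*R)) = 1)
(w + 254479) + x(-6) = (-34844 + 254479) + 1 = 219635 + 1 = 219636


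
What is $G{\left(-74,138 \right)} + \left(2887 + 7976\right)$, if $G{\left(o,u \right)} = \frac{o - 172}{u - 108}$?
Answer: $\frac{54274}{5} \approx 10855.0$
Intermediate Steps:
$G{\left(o,u \right)} = \frac{-172 + o}{-108 + u}$ ($G{\left(o,u \right)} = \frac{-172 + o}{u - 108} = \frac{-172 + o}{-108 + u}$)
$G{\left(-74,138 \right)} + \left(2887 + 7976\right) = \frac{-172 - 74}{-108 + 138} + \left(2887 + 7976\right) = \frac{1}{30} \left(-246\right) + 10863 = - \frac{41}{5} + 10863 = \frac{54274}{5}$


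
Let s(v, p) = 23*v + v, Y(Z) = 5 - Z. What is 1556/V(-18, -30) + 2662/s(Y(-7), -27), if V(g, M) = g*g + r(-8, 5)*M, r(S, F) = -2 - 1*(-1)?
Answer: 115873/8496 ≈ 13.639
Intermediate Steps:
r(S, F) = -1 (r(S, F) = -2 + 1 = -1)
V(g, M) = g**2 - M (V(g, M) = g*g - M = g**2 - M)
s(v, p) = 24*v
1556/V(-18, -30) + 2662/s(Y(-7), -27) = 1556/((-18)**2 - 1*(-30)) + 2662/((24*(5 - 1*(-7)))) = 1556/(324 + 30) + 2662/((24*(5 + 7))) = 1556/354 + 2662/((24*12)) = 1556*(1/354) + 2662/288 = 778/177 + 2662*(1/288) = 778/177 + 1331/144 = 115873/8496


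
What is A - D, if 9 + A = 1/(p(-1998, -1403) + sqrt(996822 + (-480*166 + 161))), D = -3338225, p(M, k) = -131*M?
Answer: 228687369099001394/68505863341 - sqrt(917303)/68505863341 ≈ 3.3382e+6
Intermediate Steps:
A = -9 + 1/(261738 + sqrt(917303)) (A = -9 + 1/(-131*(-1998) + sqrt(996822 + (-480*166 + 161))) = -9 + 1/(261738 + sqrt(996822 + (-79680 + 161))) = -9 + 1/(261738 + sqrt(996822 - 79519)) = -9 + 1/(261738 + sqrt(917303)) ≈ -9.0000)
A - D = (-616552508331/68505863341 - sqrt(917303)/68505863341) - 1*(-3338225) = (-616552508331/68505863341 - sqrt(917303)/68505863341) + 3338225 = 228687369099001394/68505863341 - sqrt(917303)/68505863341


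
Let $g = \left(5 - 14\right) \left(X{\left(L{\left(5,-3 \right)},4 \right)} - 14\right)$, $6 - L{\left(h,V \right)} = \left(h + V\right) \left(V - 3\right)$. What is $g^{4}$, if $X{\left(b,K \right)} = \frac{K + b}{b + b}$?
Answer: $\frac{3373402561}{16} \approx 2.1084 \cdot 10^{8}$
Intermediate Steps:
$L{\left(h,V \right)} = 6 - \left(-3 + V\right) \left(V + h\right)$ ($L{\left(h,V \right)} = 6 - \left(h + V\right) \left(V - 3\right) = 6 - \left(V + h\right) \left(-3 + V\right) = 6 - \left(-3 + V\right) \left(V + h\right)$)
$X{\left(b,K \right)} = \frac{K + b}{2 b}$
$g = \frac{241}{2}$ ($g = \left(5 - 14\right) \left(\frac{4 + \left(6 - \left(-3\right)^{2} + 3 \left(-3\right) + 3 \cdot 5 - \left(-3\right) 5\right)}{2 \left(6 - \left(-3\right)^{2} + 3 \left(-3\right) + 3 \cdot 5 - \left(-3\right) 5\right)} - 14\right) = - 9 \left(\frac{4 + \left(6 - 9 - 9 + 15 + 15\right)}{2 \left(6 - 9 - 9 + 15 + 15\right)} - 14\right) = - 9 \left(\frac{4 + 18}{2 \cdot 18} - 14\right) = - 9 \left(\frac{1}{2} \cdot \frac{1}{18} \cdot 22 - 14\right) = - 9 \left(\frac{11}{18} - 14\right) = \left(-9\right) \left(- \frac{241}{18}\right) = \frac{241}{2} \approx 120.5$)
$g^{4} = \left(\frac{241}{2}\right)^{4} = \frac{3373402561}{16}$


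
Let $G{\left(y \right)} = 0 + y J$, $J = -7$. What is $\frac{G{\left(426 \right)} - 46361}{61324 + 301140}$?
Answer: $- \frac{49343}{362464} \approx -0.13613$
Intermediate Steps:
$G{\left(y \right)} = - 7 y$ ($G{\left(y \right)} = 0 + y \left(-7\right) = 0 - 7 y = - 7 y$)
$\frac{G{\left(426 \right)} - 46361}{61324 + 301140} = \frac{\left(-7\right) 426 - 46361}{61324 + 301140} = \frac{-2982 - 46361}{362464} = \left(-49343\right) \frac{1}{362464} = - \frac{49343}{362464}$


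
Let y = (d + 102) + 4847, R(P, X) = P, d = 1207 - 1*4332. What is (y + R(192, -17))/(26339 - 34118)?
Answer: -672/2593 ≈ -0.25916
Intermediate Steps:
d = -3125 (d = 1207 - 4332 = -3125)
y = 1824 (y = (-3125 + 102) + 4847 = -3023 + 4847 = 1824)
(y + R(192, -17))/(26339 - 34118) = (1824 + 192)/(26339 - 34118) = 2016/(-7779) = 2016*(-1/7779) = -672/2593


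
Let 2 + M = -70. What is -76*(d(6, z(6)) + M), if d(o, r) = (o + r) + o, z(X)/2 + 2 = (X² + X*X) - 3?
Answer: -5624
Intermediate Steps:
M = -72 (M = -2 - 70 = -72)
z(X) = -10 + 4*X² (z(X) = -4 + 2*((X² + X*X) - 3) = -4 + 2*((X² + X²) - 3) = -4 + 2*(2*X² - 3) = -4 + 2*(-3 + 2*X²) = -4 + (-6 + 4*X²) = -10 + 4*X²)
d(o, r) = r + 2*o
-76*(d(6, z(6)) + M) = -76*(((-10 + 4*6²) + 2*6) - 72) = -76*(((-10 + 4*36) + 12) - 72) = -76*(((-10 + 144) + 12) - 72) = -76*((134 + 12) - 72) = -76*(146 - 72) = -76*74 = -5624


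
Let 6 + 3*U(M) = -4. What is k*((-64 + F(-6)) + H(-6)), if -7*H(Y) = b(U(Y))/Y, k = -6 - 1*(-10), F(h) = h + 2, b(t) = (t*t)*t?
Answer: -156224/567 ≈ -275.53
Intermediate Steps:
U(M) = -10/3 (U(M) = -2 + (⅓)*(-4) = -2 - 4/3 = -10/3)
b(t) = t³ (b(t) = t²*t = t³)
F(h) = 2 + h
k = 4 (k = -6 + 10 = 4)
H(Y) = 1000/(189*Y) (H(Y) = -(-10/3)³/(7*Y) = -(-1000)/(189*Y) = 1000/(189*Y))
k*((-64 + F(-6)) + H(-6)) = 4*((-64 + (2 - 6)) + (1000/189)/(-6)) = 4*((-64 - 4) + (1000/189)*(-⅙)) = 4*(-68 - 500/567) = 4*(-39056/567) = -156224/567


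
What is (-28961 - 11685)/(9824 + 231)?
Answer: -40646/10055 ≈ -4.0424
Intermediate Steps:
(-28961 - 11685)/(9824 + 231) = -40646/10055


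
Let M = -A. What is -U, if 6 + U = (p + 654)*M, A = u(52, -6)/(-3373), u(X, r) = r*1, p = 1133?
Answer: 30960/3373 ≈ 9.1788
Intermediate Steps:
u(X, r) = r
A = 6/3373 (A = -6/(-3373) = -6*(-1/3373) = 6/3373 ≈ 0.0017788)
M = -6/3373 (M = -1*6/3373 = -6/3373 ≈ -0.0017788)
U = -30960/3373 (U = -6 + (1133 + 654)*(-6/3373) = -6 + 1787*(-6/3373) = -6 - 10722/3373 = -30960/3373 ≈ -9.1788)
-U = -1*(-30960/3373) = 30960/3373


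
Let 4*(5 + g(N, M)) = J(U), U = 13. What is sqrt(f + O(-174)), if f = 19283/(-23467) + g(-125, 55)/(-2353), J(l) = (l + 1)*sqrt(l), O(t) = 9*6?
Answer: sqrt(648590730957079560 - 18141162331838*sqrt(13))/110435702 ≈ 7.2921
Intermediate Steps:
O(t) = 54
J(l) = sqrt(l)*(1 + l) (J(l) = (1 + l)*sqrt(l) = sqrt(l)*(1 + l))
g(N, M) = -5 + 7*sqrt(13)/2 (g(N, M) = -5 + (sqrt(13)*(1 + 13))/4 = -5 + (sqrt(13)*14)/4 = -5 + (14*sqrt(13))/4 = -5 + 7*sqrt(13)/2)
f = -45255564/55217851 - 7*sqrt(13)/4706 (f = 19283/(-23467) + (-5 + 7*sqrt(13)/2)/(-2353) = 19283*(-1/23467) + (-5 + 7*sqrt(13)/2)*(-1/2353) = -19283/23467 + (5/2353 - 7*sqrt(13)/4706) = -45255564/55217851 - 7*sqrt(13)/4706 ≈ -0.82495)
sqrt(f + O(-174)) = sqrt((-45255564/55217851 - 7*sqrt(13)/4706) + 54) = sqrt(2936508390/55217851 - 7*sqrt(13)/4706)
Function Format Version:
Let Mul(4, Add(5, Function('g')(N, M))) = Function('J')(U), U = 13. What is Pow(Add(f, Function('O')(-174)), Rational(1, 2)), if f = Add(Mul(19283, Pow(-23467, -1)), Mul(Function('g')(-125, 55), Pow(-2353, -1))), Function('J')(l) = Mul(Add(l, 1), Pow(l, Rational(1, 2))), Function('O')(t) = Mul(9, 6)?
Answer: Mul(Rational(1, 110435702), Pow(Add(648590730957079560, Mul(-18141162331838, Pow(13, Rational(1, 2)))), Rational(1, 2))) ≈ 7.2921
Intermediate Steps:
Function('O')(t) = 54
Function('J')(l) = Mul(Pow(l, Rational(1, 2)), Add(1, l)) (Function('J')(l) = Mul(Add(1, l), Pow(l, Rational(1, 2))) = Mul(Pow(l, Rational(1, 2)), Add(1, l)))
Function('g')(N, M) = Add(-5, Mul(Rational(7, 2), Pow(13, Rational(1, 2)))) (Function('g')(N, M) = Add(-5, Mul(Rational(1, 4), Mul(Pow(13, Rational(1, 2)), Add(1, 13)))) = Add(-5, Mul(Rational(1, 4), Mul(Pow(13, Rational(1, 2)), 14))) = Add(-5, Mul(Rational(1, 4), Mul(14, Pow(13, Rational(1, 2))))) = Add(-5, Mul(Rational(7, 2), Pow(13, Rational(1, 2)))))
f = Add(Rational(-45255564, 55217851), Mul(Rational(-7, 4706), Pow(13, Rational(1, 2)))) (f = Add(Mul(19283, Pow(-23467, -1)), Mul(Add(-5, Mul(Rational(7, 2), Pow(13, Rational(1, 2)))), Pow(-2353, -1))) = Add(Mul(19283, Rational(-1, 23467)), Mul(Add(-5, Mul(Rational(7, 2), Pow(13, Rational(1, 2)))), Rational(-1, 2353))) = Add(Rational(-19283, 23467), Add(Rational(5, 2353), Mul(Rational(-7, 4706), Pow(13, Rational(1, 2))))) = Add(Rational(-45255564, 55217851), Mul(Rational(-7, 4706), Pow(13, Rational(1, 2)))) ≈ -0.82495)
Pow(Add(f, Function('O')(-174)), Rational(1, 2)) = Pow(Add(Add(Rational(-45255564, 55217851), Mul(Rational(-7, 4706), Pow(13, Rational(1, 2)))), 54), Rational(1, 2)) = Pow(Add(Rational(2936508390, 55217851), Mul(Rational(-7, 4706), Pow(13, Rational(1, 2)))), Rational(1, 2))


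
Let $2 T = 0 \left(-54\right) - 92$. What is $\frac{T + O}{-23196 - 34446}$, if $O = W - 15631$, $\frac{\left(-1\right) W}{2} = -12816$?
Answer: $- \frac{9955}{57642} \approx -0.1727$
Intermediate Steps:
$W = 25632$ ($W = \left(-2\right) \left(-12816\right) = 25632$)
$O = 10001$ ($O = 25632 - 15631 = 10001$)
$T = -46$ ($T = \frac{0 \left(-54\right) - 92}{2} = \frac{0 - 92}{2} = \frac{1}{2} \left(-92\right) = -46$)
$\frac{T + O}{-23196 - 34446} = \frac{-46 + 10001}{-23196 - 34446} = \frac{9955}{-57642} = 9955 \left(- \frac{1}{57642}\right) = - \frac{9955}{57642}$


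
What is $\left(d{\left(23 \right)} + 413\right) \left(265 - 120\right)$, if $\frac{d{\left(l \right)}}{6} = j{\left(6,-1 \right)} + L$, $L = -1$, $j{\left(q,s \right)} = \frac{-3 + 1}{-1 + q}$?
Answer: $58667$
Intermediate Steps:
$j{\left(q,s \right)} = - \frac{2}{-1 + q}$
$d{\left(l \right)} = - \frac{42}{5}$ ($d{\left(l \right)} = 6 \left(- \frac{2}{-1 + 6} - 1\right) = 6 \left(- \frac{2}{5} - 1\right) = 6 \left(- \frac{7}{5}\right) = - \frac{42}{5}$)
$\left(d{\left(23 \right)} + 413\right) \left(265 - 120\right) = \left(- \frac{42}{5} + 413\right) \left(265 - 120\right) = \frac{2023}{5} \cdot 145 = 58667$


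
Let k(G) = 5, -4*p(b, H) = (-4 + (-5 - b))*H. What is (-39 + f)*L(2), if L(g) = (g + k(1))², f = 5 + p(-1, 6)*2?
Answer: -490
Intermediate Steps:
p(b, H) = -H*(-9 - b)/4 (p(b, H) = -(-4 + (-5 - b))*H/4 = -(-9 - b)*H/4 = -H*(-9 - b)/4)
f = 29 (f = 5 + ((¼)*6*(9 - 1))*2 = 5 + ((¼)*6*8)*2 = 5 + 12*2 = 5 + 24 = 29)
L(g) = (5 + g)² (L(g) = (g + 5)² = (5 + g)²)
(-39 + f)*L(2) = (-39 + 29)*(5 + 2)² = -10*7² = -10*49 = -490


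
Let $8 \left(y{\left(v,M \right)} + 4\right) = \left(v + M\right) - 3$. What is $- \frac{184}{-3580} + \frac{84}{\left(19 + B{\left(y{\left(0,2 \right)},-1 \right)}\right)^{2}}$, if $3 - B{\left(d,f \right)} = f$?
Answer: $\frac{99514}{473455} \approx 0.21019$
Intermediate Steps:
$y{\left(v,M \right)} = - \frac{35}{8} + \frac{M}{8} + \frac{v}{8}$ ($y{\left(v,M \right)} = -4 + \frac{\left(v + M\right) - 3}{8} = -4 + \frac{\left(M + v\right) - 3}{8} = -4 + \frac{-3 + M + v}{8} = -4 + \left(- \frac{3}{8} + \frac{M}{8} + \frac{v}{8}\right) = - \frac{35}{8} + \frac{M}{8} + \frac{v}{8}$)
$B{\left(d,f \right)} = 3 - f$
$- \frac{184}{-3580} + \frac{84}{\left(19 + B{\left(y{\left(0,2 \right)},-1 \right)}\right)^{2}} = - \frac{184}{-3580} + \frac{84}{\left(19 + \left(3 - -1\right)\right)^{2}} = \left(-184\right) \left(- \frac{1}{3580}\right) + \frac{84}{\left(19 + \left(3 + 1\right)\right)^{2}} = \frac{46}{895} + \frac{84}{\left(19 + 4\right)^{2}} = \frac{46}{895} + \frac{84}{23^{2}} = \frac{46}{895} + \frac{84}{529} = \frac{99514}{473455}$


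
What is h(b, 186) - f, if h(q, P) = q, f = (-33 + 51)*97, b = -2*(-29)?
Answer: -1688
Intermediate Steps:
b = 58
f = 1746 (f = 18*97 = 1746)
h(b, 186) - f = 58 - 1*1746 = 58 - 1746 = -1688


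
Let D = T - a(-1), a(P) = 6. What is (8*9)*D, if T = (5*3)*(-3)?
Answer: -3672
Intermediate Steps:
T = -45 (T = 15*(-3) = -45)
D = -51 (D = -45 - 1*6 = -45 - 6 = -51)
(8*9)*D = (8*9)*(-51) = 72*(-51) = -3672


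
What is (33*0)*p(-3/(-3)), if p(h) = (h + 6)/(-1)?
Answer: 0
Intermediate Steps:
p(h) = -6 - h (p(h) = (6 + h)*(-1) = -6 - h)
(33*0)*p(-3/(-3)) = (33*0)*(-6 - (-3)/(-3)) = 0*(-6 - (-3)*(-1)/3) = 0*(-6 - 1*1) = 0*(-6 - 1) = 0*(-7) = 0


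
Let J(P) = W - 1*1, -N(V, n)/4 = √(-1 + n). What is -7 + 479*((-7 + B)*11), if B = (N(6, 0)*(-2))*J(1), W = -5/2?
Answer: -36890 - 147532*I ≈ -36890.0 - 1.4753e+5*I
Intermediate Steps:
W = -5/2 (W = -5*½ = -5/2 ≈ -2.5000)
N(V, n) = -4*√(-1 + n)
J(P) = -7/2 (J(P) = -5/2 - 1*1 = -5/2 - 1 = -7/2)
B = -28*I (B = (-4*√(-1 + 0)*(-2))*(-7/2) = (-4*I*(-2))*(-7/2) = (8*I)*(-7/2) = -28*I ≈ -28.0*I)
-7 + 479*((-7 + B)*11) = -7 + 479*((-7 - 28*I)*11) = -7 + 479*(-77 - 308*I) = -7 + (-36883 - 147532*I) = -36890 - 147532*I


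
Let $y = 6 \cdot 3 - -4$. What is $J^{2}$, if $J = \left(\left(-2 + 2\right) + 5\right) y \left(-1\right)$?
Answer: $12100$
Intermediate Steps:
$y = 22$ ($y = 18 + \left(-4 + 8\right) = 18 + 4 = 22$)
$J = -110$ ($J = \left(\left(-2 + 2\right) + 5\right) 22 \left(-1\right) = \left(0 + 5\right) 22 \left(-1\right) = 5 \cdot 22 \left(-1\right) = 110 \left(-1\right) = -110$)
$J^{2} = \left(-110\right)^{2} = 12100$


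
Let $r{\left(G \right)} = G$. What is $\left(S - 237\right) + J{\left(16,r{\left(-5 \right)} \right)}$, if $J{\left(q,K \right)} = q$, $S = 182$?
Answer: $-39$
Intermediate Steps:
$\left(S - 237\right) + J{\left(16,r{\left(-5 \right)} \right)} = \left(182 - 237\right) + 16 = -55 + 16 = -39$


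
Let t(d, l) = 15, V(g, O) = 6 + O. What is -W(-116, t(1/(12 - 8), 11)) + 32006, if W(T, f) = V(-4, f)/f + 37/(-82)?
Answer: 13122071/410 ≈ 32005.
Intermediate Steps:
W(T, f) = -37/82 + (6 + f)/f (W(T, f) = (6 + f)/f + 37/(-82) = (6 + f)/f + 37*(-1/82) = (6 + f)/f - 37/82 = -37/82 + (6 + f)/f)
-W(-116, t(1/(12 - 8), 11)) + 32006 = -(45/82 + 6/15) + 32006 = -(45/82 + 6*(1/15)) + 32006 = -(45/82 + ⅖) + 32006 = -1*389/410 + 32006 = -389/410 + 32006 = 13122071/410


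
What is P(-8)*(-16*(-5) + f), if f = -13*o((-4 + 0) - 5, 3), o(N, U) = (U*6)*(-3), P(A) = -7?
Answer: -5474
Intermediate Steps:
o(N, U) = -18*U (o(N, U) = (6*U)*(-3) = -18*U)
f = 702 (f = -(-234)*3 = -13*(-54) = 702)
P(-8)*(-16*(-5) + f) = -7*(-16*(-5) + 702) = -7*(80 + 702) = -7*782 = -5474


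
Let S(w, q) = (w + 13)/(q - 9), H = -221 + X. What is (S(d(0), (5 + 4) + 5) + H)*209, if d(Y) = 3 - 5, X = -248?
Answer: -487806/5 ≈ -97561.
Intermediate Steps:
d(Y) = -2
H = -469 (H = -221 - 248 = -469)
S(w, q) = (13 + w)/(-9 + q)
(S(d(0), (5 + 4) + 5) + H)*209 = ((13 - 2)/(-9 + ((5 + 4) + 5)) - 469)*209 = (11/(-9 + (9 + 5)) - 469)*209 = (11/(-9 + 14) - 469)*209 = (11/5 - 469)*209 = -2334/5*209 = -487806/5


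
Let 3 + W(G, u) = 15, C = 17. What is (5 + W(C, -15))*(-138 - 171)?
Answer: -5253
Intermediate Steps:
W(G, u) = 12 (W(G, u) = -3 + 15 = 12)
(5 + W(C, -15))*(-138 - 171) = (5 + 12)*(-138 - 171) = 17*(-309) = -5253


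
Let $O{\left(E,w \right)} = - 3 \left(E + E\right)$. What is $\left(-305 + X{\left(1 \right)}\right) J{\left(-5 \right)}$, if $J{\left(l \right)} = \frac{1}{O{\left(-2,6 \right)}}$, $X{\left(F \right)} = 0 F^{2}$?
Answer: $- \frac{305}{12} \approx -25.417$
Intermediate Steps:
$X{\left(F \right)} = 0$
$O{\left(E,w \right)} = - 6 E$ ($O{\left(E,w \right)} = - 3 \cdot 2 E = - 6 E$)
$J{\left(l \right)} = \frac{1}{12}$ ($J{\left(l \right)} = \frac{1}{\left(-6\right) \left(-2\right)} = \frac{1}{12}$)
$\left(-305 + X{\left(1 \right)}\right) J{\left(-5 \right)} = \left(-305 + 0\right) \frac{1}{12} = \left(-305\right) \frac{1}{12} = - \frac{305}{12}$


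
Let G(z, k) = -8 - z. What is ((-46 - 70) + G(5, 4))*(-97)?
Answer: 12513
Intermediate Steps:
((-46 - 70) + G(5, 4))*(-97) = ((-46 - 70) + (-8 - 1*5))*(-97) = (-116 + (-8 - 5))*(-97) = (-116 - 13)*(-97) = -129*(-97) = 12513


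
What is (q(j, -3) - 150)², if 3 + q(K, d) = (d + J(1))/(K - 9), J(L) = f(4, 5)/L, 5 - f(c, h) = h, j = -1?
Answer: 2331729/100 ≈ 23317.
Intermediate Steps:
f(c, h) = 5 - h
J(L) = 0 (J(L) = (5 - 1*5)/L = (5 - 5)/L = 0/L = 0)
q(K, d) = -3 + d/(-9 + K) (q(K, d) = -3 + (d + 0)/(K - 9) = -3 + d/(-9 + K))
(q(j, -3) - 150)² = ((27 - 3 - 3*(-1))/(-9 - 1) - 150)² = ((27 - 3 + 3)/(-10) - 150)² = (-⅒*27 - 150)² = (-27/10 - 150)² = (-1527/10)² = 2331729/100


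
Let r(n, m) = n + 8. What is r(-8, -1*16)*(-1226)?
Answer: 0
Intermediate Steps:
r(n, m) = 8 + n
r(-8, -1*16)*(-1226) = (8 - 8)*(-1226) = 0*(-1226) = 0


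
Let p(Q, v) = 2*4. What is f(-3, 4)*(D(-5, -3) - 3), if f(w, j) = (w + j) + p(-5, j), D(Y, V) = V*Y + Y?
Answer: 63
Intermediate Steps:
D(Y, V) = Y + V*Y
p(Q, v) = 8
f(w, j) = 8 + j + w (f(w, j) = (w + j) + 8 = (j + w) + 8 = 8 + j + w)
f(-3, 4)*(D(-5, -3) - 3) = (8 + 4 - 3)*(-5*(1 - 3) - 3) = 9*(-5*(-2) - 3) = 9*(10 - 3) = 9*7 = 63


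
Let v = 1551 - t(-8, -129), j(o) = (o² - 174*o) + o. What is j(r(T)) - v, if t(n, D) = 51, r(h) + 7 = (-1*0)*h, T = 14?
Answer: -240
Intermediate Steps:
r(h) = -7 (r(h) = -7 + (-1*0)*h = -7 + 0*h = -7 + 0 = -7)
j(o) = o² - 173*o
v = 1500 (v = 1551 - 1*51 = 1551 - 51 = 1500)
j(r(T)) - v = -7*(-173 - 7) - 1*1500 = -7*(-180) - 1500 = 1260 - 1500 = -240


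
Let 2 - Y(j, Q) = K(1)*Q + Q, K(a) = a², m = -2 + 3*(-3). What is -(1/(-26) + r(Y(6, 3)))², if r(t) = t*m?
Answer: -1306449/676 ≈ -1932.6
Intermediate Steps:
m = -11 (m = -2 - 9 = -11)
Y(j, Q) = 2 - 2*Q (Y(j, Q) = 2 - (1²*Q + Q) = 2 - (1*Q + Q) = 2 - (Q + Q) = 2 - 2*Q)
r(t) = -11*t (r(t) = t*(-11) = -11*t)
-(1/(-26) + r(Y(6, 3)))² = -(1/(-26) - 11*(2 - 2*3))² = -(-1/26 - 11*(2 - 6))² = -(-1/26 - 11*(-4))² = -(-1/26 + 44)² = -(1143/26)² = -1*1306449/676 = -1306449/676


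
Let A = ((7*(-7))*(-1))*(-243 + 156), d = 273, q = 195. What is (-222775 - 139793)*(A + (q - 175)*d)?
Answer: -433993896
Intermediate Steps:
A = -4263 (A = -49*(-1)*(-87) = 49*(-87) = -4263)
(-222775 - 139793)*(A + (q - 175)*d) = (-222775 - 139793)*(-4263 + (195 - 175)*273) = -362568*(-4263 + 20*273) = -362568*(-4263 + 5460) = -362568*1197 = -433993896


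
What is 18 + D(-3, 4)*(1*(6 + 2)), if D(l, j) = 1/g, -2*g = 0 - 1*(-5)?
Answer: 74/5 ≈ 14.800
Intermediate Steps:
g = -5/2 (g = -(0 - 1*(-5))/2 = -(0 + 5)/2 = -1/2*5 = -5/2 ≈ -2.5000)
D(l, j) = -2/5 (D(l, j) = 1/(-5/2) = 1*(-2/5) = -2/5)
18 + D(-3, 4)*(1*(6 + 2)) = 18 - 2*(6 + 2)/5 = 18 - 2*8/5 = 18 - 2/5*8 = 18 - 16/5 = 74/5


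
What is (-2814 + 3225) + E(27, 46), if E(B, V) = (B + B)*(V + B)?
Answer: 4353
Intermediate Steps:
E(B, V) = 2*B*(B + V) (E(B, V) = (2*B)*(B + V) = 2*B*(B + V))
(-2814 + 3225) + E(27, 46) = (-2814 + 3225) + 2*27*(27 + 46) = 411 + 2*27*73 = 411 + 3942 = 4353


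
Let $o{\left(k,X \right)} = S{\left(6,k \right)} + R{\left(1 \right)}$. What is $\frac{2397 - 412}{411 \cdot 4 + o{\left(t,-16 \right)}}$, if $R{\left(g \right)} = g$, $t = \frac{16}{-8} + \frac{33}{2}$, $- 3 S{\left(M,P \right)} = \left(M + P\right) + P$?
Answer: $\frac{1191}{980} \approx 1.2153$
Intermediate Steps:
$S{\left(M,P \right)} = - \frac{2 P}{3} - \frac{M}{3}$ ($S{\left(M,P \right)} = - \frac{\left(M + P\right) + P}{3} = - \frac{M + 2 P}{3} = - \frac{2 P}{3} - \frac{M}{3}$)
$t = \frac{29}{2}$ ($t = 16 \left(- \frac{1}{8}\right) + 33 \cdot \frac{1}{2} = -2 + \frac{33}{2} = \frac{29}{2} \approx 14.5$)
$o{\left(k,X \right)} = -1 - \frac{2 k}{3}$ ($o{\left(k,X \right)} = \left(- \frac{2 k}{3} - 2\right) + 1 = \left(-2 - \frac{2 k}{3}\right) + 1 = -1 - \frac{2 k}{3}$)
$\frac{2397 - 412}{411 \cdot 4 + o{\left(t,-16 \right)}} = \frac{2397 - 412}{411 \cdot 4 - \frac{32}{3}} = \frac{1985}{1644 - \frac{32}{3}} = \frac{1985}{\frac{4900}{3}} = 1985 \cdot \frac{3}{4900} = \frac{1191}{980}$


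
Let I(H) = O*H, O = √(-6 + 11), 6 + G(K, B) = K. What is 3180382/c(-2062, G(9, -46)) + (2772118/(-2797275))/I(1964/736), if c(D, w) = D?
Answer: -1590191/1031 - 510069712*√5/6867310125 ≈ -1542.5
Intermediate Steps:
G(K, B) = -6 + K
O = √5 ≈ 2.2361
I(H) = H*√5 (I(H) = √5*H = H*√5)
3180382/c(-2062, G(9, -46)) + (2772118/(-2797275))/I(1964/736) = 3180382/(-2062) + (2772118/(-2797275))/(((1964/736)*√5)) = 3180382*(-1/2062) + (2772118*(-1/2797275))/(((1964*(1/736))*√5)) = -1590191/1031 - 2772118*184*√5/2455/2797275 = -1590191/1031 - 510069712*√5/6867310125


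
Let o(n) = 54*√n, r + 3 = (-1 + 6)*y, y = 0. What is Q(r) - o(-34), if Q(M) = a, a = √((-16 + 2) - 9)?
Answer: I*(√23 - 54*√34) ≈ -310.08*I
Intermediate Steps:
a = I*√23 (a = √(-14 - 9) = √(-23) = I*√23 ≈ 4.7958*I)
r = -3 (r = -3 + (-1 + 6)*0 = -3 + 5*0 = -3 + 0 = -3)
Q(M) = I*√23
Q(r) - o(-34) = I*√23 - 54*√(-34) = I*√23 - 54*I*√34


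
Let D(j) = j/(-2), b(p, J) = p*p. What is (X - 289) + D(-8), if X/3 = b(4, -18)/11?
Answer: -3087/11 ≈ -280.64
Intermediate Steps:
b(p, J) = p²
X = 48/11 (X = 3*(4²/11) = 3*(16*(1/11)) = 3*(16/11) = 48/11 ≈ 4.3636)
D(j) = -j/2 (D(j) = j*(-½) = -j/2)
(X - 289) + D(-8) = (48/11 - 289) - ½*(-8) = -3131/11 + 4 = -3087/11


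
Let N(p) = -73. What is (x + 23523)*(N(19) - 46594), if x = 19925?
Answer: -2027587816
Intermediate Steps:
(x + 23523)*(N(19) - 46594) = (19925 + 23523)*(-73 - 46594) = 43448*(-46667) = -2027587816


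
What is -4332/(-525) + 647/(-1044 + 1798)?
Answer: 1202001/131950 ≈ 9.1095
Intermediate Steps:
-4332/(-525) + 647/(-1044 + 1798) = -4332*(-1/525) + 647/754 = 1444/175 + 647*(1/754) = 1444/175 + 647/754 = 1202001/131950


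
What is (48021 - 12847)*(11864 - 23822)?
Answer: -420610692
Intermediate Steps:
(48021 - 12847)*(11864 - 23822) = 35174*(-11958) = -420610692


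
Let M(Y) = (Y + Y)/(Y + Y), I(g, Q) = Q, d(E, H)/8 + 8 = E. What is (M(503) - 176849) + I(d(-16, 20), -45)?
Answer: -176893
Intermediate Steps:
d(E, H) = -64 + 8*E
M(Y) = 1 (M(Y) = (2*Y)/((2*Y)) = (2*Y)*(1/(2*Y)) = 1)
(M(503) - 176849) + I(d(-16, 20), -45) = (1 - 176849) - 45 = -176848 - 45 = -176893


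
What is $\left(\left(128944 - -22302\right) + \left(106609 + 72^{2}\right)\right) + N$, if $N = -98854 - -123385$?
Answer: $287570$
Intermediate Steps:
$N = 24531$ ($N = -98854 + 123385 = 24531$)
$\left(\left(128944 - -22302\right) + \left(106609 + 72^{2}\right)\right) + N = \left(\left(128944 - -22302\right) + \left(106609 + 72^{2}\right)\right) + 24531 = \left(\left(128944 + 22302\right) + \left(106609 + 5184\right)\right) + 24531 = \left(151246 + 111793\right) + 24531 = 263039 + 24531 = 287570$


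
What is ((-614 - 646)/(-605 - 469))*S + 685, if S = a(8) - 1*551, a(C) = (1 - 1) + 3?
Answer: 7535/179 ≈ 42.095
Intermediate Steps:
a(C) = 3 (a(C) = 0 + 3 = 3)
S = -548 (S = 3 - 1*551 = 3 - 551 = -548)
((-614 - 646)/(-605 - 469))*S + 685 = ((-614 - 646)/(-605 - 469))*(-548) + 685 = -1260/(-1074)*(-548) + 685 = -1260*(-1/1074)*(-548) + 685 = (210/179)*(-548) + 685 = -115080/179 + 685 = 7535/179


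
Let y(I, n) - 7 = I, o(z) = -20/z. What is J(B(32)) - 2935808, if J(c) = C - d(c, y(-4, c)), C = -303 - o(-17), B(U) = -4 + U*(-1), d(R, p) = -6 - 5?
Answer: -49913720/17 ≈ -2.9361e+6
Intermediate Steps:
y(I, n) = 7 + I
d(R, p) = -11
B(U) = -4 - U
C = -5171/17 (C = -303 - (-20)/(-17) = -303 - (-20)*(-1)/17 = -303 - 1*20/17 = -303 - 20/17 = -5171/17 ≈ -304.18)
J(c) = -4984/17 (J(c) = -5171/17 - 1*(-11) = -5171/17 + 11 = -4984/17)
J(B(32)) - 2935808 = -4984/17 - 2935808 = -49913720/17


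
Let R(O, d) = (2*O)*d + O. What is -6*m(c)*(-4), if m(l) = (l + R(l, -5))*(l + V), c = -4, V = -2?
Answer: -4608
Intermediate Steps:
R(O, d) = O + 2*O*d (R(O, d) = 2*O*d + O = O + 2*O*d)
m(l) = -8*l*(-2 + l) (m(l) = (l + l*(1 + 2*(-5)))*(l - 2) = (l + l*(1 - 10))*(-2 + l) = (l + l*(-9))*(-2 + l) = (l - 9*l)*(-2 + l) = (-8*l)*(-2 + l) = -8*l*(-2 + l))
-6*m(c)*(-4) = -48*(-4)*(2 - 1*(-4))*(-4) = -48*(-4)*(2 + 4)*(-4) = -48*(-4)*6*(-4) = -6*(-192)*(-4) = 1152*(-4) = -4608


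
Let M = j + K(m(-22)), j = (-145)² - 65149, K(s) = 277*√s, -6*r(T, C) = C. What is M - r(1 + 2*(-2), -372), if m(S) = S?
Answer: -44186 + 277*I*√22 ≈ -44186.0 + 1299.2*I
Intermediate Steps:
r(T, C) = -C/6
j = -44124 (j = 21025 - 65149 = -44124)
M = -44124 + 277*I*√22 (M = -44124 + 277*√(-22) = -44124 + 277*(I*√22) = -44124 + 277*I*√22 ≈ -44124.0 + 1299.2*I)
M - r(1 + 2*(-2), -372) = (-44124 + 277*I*√22) - (-1)*(-372)/6 = (-44124 + 277*I*√22) - 1*62 = (-44124 + 277*I*√22) - 62 = -44186 + 277*I*√22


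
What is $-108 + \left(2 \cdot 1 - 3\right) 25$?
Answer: $-133$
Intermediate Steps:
$-108 + \left(2 \cdot 1 - 3\right) 25 = -108 + \left(2 - 3\right) 25 = -108 - 25 = -133$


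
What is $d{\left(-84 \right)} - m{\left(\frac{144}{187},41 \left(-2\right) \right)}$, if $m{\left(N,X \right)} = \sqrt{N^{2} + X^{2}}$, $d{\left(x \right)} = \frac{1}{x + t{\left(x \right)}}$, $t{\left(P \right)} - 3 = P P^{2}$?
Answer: $- \frac{1}{592785} - \frac{2 \sqrt{58788073}}{187} \approx -82.004$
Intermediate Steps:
$t{\left(P \right)} = 3 + P^{3}$ ($t{\left(P \right)} = 3 + P P^{2} = 3 + P^{3}$)
$d{\left(x \right)} = \frac{1}{3 + x + x^{3}}$ ($d{\left(x \right)} = \frac{1}{x + \left(3 + x^{3}\right)} = \frac{1}{3 + x + x^{3}}$)
$d{\left(-84 \right)} - m{\left(\frac{144}{187},41 \left(-2\right) \right)} = \frac{1}{3 - 84 + \left(-84\right)^{3}} - \sqrt{\left(\frac{144}{187}\right)^{2} + \left(41 \left(-2\right)\right)^{2}} = \frac{1}{3 - 84 - 592704} - \sqrt{\left(144 \cdot \frac{1}{187}\right)^{2} + \left(-82\right)^{2}} = \frac{1}{-592785} - \sqrt{\left(\frac{144}{187}\right)^{2} + 6724} = - \frac{1}{592785} - \sqrt{\frac{20736}{34969} + 6724} = - \frac{1}{592785} - \sqrt{\frac{235152292}{34969}} = - \frac{1}{592785} - \frac{2 \sqrt{58788073}}{187}$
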